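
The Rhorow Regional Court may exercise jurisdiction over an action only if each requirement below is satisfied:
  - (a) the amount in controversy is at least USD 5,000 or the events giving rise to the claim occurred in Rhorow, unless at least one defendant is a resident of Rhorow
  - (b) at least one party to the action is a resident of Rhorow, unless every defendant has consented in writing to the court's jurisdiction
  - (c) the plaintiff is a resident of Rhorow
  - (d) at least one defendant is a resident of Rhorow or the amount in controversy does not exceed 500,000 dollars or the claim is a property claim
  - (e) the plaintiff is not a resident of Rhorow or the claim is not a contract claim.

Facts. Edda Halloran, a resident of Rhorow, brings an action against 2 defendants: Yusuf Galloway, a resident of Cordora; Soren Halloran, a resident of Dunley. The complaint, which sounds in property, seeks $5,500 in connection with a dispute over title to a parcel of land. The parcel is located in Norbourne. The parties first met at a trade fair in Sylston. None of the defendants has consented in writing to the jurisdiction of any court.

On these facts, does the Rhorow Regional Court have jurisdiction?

Yes

The Rhorow Regional Court:
  (a) The amount in controversy is $5,500, which meets the 5,000 dollars floor, so this disjunct is met. Condition met.
  (b) Edda Halloran resides in Rhorow. Met.
  (c) The plaintiff resides in Rhorow. Met.
  (d) The amount in controversy is USD 5,500, within the USD 500,000 ceiling — that alternative is enough. Satisfied.
  (e) The claim is a property claim, not a contract claim — that alternative is enough. Condition met.
  → All conditions met; jurisdiction exists.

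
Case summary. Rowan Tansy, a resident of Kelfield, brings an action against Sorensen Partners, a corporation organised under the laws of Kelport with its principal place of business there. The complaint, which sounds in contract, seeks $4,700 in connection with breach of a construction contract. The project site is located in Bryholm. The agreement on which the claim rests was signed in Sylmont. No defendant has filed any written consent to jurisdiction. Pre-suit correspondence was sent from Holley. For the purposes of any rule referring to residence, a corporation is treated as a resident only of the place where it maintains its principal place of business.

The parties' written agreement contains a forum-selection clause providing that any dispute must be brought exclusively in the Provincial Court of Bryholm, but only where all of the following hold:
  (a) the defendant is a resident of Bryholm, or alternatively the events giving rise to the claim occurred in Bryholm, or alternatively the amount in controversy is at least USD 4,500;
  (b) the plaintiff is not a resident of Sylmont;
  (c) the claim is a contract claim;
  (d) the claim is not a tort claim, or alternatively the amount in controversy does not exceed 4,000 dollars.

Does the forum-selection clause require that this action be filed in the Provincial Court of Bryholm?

The Provincial Court of Bryholm:
  (a) The operative events occurred in Bryholm — that alternative is enough. Met.
  (b) The plaintiff resides in Kelfield, which is not Sylmont. Satisfied.
  (c) The claim is a contract claim. Condition met.
  (d) The claim is a contract claim, not a tort claim, so one alternative holds. Condition met.
  → The clause applies.

Yes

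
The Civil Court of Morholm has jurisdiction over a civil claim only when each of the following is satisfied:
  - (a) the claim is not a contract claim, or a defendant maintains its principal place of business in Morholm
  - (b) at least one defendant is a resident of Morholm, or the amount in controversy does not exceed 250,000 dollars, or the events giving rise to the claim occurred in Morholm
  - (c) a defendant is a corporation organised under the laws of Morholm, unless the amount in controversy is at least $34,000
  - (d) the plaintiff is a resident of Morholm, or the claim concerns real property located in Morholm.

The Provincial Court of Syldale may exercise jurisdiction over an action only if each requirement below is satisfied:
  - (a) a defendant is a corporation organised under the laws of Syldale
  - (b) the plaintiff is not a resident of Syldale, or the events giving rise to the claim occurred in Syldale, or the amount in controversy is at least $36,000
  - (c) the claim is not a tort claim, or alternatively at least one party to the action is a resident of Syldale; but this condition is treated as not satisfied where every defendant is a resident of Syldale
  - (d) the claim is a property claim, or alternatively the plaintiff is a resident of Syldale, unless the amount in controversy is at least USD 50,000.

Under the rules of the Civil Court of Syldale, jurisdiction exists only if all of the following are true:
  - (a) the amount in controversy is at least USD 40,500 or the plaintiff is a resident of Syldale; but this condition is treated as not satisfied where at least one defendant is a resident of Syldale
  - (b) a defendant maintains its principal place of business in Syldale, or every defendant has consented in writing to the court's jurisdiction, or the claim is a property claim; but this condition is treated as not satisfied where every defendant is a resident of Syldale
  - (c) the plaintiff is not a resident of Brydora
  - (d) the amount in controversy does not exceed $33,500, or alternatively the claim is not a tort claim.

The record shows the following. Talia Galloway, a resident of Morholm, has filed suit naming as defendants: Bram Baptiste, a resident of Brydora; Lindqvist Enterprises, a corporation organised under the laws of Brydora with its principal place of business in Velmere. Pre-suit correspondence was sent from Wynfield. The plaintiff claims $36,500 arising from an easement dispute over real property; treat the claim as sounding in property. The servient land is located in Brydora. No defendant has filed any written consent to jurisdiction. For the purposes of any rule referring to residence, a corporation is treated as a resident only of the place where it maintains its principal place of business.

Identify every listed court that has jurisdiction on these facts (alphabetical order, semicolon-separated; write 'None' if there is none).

the Civil Court of Morholm

The Civil Court of Morholm:
  (a) The claim is a property claim, not a contract claim, so one alternative holds. Met.
  (b) The amount in controversy is 36,500 dollars, within the USD 250,000 ceiling, so one alternative holds. Condition met.
  (c) The corporate defendant(s) are organised in Brydora, not Morholm. However, the amount in controversy is USD 36,500, which meets the USD 34,000 floor, so the 'unless' proviso supplies this condition. Met.
  (d) The plaintiff resides in Morholm — that alternative is enough. Met.
  → The court has jurisdiction.
The Provincial Court of Syldale:
  (a) The corporate defendant(s) are organised in Brydora, not Syldale. Not satisfied.
  (b) The plaintiff resides in Morholm, which is not Syldale, so this disjunct is met. Condition met.
  (c) The claim is a property claim, not a tort claim, so one alternative holds. The carve-out does not apply: the defendants reside as follows — Bram Baptiste in Brydora, Lindqvist Enterprises in Velmere — not all in Syldale. Met.
  (d) The claim is a property claim, which satisfies one of the alternatives. Satisfied.
  → Not every requirement is met — no jurisdiction.
The Civil Court of Syldale:
  (a) The amount in controversy is $36,500, below the 40,500 dollars floor; the plaintiff resides in Morholm, not Syldale — every alternative fails. Not satisfied.
  (b) The claim is a property claim, so one alternative holds. The carve-out does not apply: the defendants reside as follows — Bram Baptiste in Brydora, Lindqvist Enterprises in Velmere — not all in Syldale. Condition met.
  (c) The plaintiff resides in Morholm, which is not Brydora. Condition met.
  (d) The claim is a property claim, not a tort claim, so one alternative holds. Satisfied.
  → The court lacks jurisdiction.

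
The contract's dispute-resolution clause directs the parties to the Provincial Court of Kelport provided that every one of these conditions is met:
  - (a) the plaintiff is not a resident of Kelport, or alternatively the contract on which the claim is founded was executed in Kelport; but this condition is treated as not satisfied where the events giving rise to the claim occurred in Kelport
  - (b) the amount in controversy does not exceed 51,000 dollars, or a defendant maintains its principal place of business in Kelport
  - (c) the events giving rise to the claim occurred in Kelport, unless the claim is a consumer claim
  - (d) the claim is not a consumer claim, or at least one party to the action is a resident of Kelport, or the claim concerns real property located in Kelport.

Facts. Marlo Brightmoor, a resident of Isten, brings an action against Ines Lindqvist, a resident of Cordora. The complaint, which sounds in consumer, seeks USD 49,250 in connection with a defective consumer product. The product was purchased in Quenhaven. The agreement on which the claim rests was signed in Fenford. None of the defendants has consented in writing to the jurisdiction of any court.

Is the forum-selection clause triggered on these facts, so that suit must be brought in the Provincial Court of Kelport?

No

The Provincial Court of Kelport:
  (a) The plaintiff resides in Isten, which is not Kelport, so one alternative holds. The exception is not triggered, since the operative events occurred in Quenhaven, not Kelport. Satisfied.
  (b) The amount in controversy is 49,250 dollars, within the 51,000 dollars ceiling, so one alternative holds. Met.
  (c) The operative events occurred in Quenhaven, not Kelport. The proviso rescues it, though: the claim is a consumer claim. Condition met.
  (d) The claim is a consumer claim; no party resides in Kelport; the claim does not concern real property — no alternative holds. Not met.
  → Forum clause is not triggered.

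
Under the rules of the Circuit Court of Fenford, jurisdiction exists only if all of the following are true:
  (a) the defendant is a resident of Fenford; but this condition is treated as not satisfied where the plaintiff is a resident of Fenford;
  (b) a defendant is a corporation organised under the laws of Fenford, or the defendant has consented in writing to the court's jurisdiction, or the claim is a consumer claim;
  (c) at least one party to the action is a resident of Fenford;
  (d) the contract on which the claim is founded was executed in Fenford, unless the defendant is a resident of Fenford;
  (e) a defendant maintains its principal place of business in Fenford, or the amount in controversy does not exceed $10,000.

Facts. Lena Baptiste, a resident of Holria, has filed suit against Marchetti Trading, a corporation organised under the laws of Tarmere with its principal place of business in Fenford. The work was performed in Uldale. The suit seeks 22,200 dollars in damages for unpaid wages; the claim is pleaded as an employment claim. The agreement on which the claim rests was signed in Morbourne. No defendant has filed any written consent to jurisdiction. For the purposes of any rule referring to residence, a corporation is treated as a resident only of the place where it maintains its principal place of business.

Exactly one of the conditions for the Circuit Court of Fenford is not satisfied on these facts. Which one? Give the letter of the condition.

(b)

The Circuit Court of Fenford:
  (a) The defendant resides in Fenford. And the carve-out is inapplicable — the plaintiff resides in Holria, not Fenford. Condition met.
  (b) The corporate defendant(s) are organised in Tarmere, not Fenford; no such written consent has been filed; the claim is an employment claim, not a consumer claim — no alternative holds. Fails.
  (c) Marchetti Trading resides in Fenford. Condition met.
  (d) The contract was executed in Morbourne, not Fenford. The proviso rescues it, though: the defendant resides in Fenford. Met.
  (e) Marchetti Trading has its principal place of business in Fenford, which satisfies one of the alternatives. Met.
Only condition (b) fails.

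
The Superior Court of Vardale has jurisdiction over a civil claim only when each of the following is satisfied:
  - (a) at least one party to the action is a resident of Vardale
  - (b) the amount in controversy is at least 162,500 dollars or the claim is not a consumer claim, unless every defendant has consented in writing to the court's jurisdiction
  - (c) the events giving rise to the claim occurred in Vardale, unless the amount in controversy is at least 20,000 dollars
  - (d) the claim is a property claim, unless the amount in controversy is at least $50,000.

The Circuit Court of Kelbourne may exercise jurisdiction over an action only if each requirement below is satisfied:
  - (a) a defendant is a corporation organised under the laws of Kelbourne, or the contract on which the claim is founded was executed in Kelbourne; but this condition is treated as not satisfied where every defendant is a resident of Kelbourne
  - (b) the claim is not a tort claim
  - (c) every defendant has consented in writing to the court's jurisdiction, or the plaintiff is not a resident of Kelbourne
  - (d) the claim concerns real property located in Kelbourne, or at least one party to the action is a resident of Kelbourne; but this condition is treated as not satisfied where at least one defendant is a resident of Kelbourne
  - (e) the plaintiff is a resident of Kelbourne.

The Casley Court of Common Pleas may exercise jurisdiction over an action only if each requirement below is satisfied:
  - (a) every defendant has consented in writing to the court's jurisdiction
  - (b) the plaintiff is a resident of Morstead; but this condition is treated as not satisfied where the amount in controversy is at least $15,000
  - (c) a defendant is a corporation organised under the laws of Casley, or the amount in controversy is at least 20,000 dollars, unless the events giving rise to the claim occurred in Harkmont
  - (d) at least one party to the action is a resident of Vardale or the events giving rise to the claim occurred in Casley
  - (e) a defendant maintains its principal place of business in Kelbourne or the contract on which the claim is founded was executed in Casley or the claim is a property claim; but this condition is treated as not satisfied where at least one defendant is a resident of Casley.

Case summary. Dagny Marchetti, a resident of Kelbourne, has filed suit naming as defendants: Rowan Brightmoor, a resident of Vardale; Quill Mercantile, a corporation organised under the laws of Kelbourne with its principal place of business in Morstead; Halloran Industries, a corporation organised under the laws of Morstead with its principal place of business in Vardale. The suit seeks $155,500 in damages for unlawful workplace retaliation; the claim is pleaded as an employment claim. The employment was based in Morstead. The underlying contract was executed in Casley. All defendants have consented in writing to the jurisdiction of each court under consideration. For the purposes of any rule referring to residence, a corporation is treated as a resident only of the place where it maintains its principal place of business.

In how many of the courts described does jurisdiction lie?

The Superior Court of Vardale:
  (a) Rowan Brightmoor resides in Vardale. Condition met.
  (b) The claim is an employment claim, not a consumer claim, which satisfies one of the alternatives. Satisfied.
  (c) The operative events occurred in Morstead, not Vardale. But the amount in controversy is 155,500 dollars, which meets the 20,000 dollars floor, and the 'unless' clause therefore excuses the requirement. Condition met.
  (d) The claim is an employment claim, not a property claim. The proviso rescues it, though: the amount in controversy is 155,500 dollars, which meets the $50,000 floor. Condition met.
  → All conditions met; jurisdiction exists.
The Circuit Court of Kelbourne:
  (a) Quill Mercantile is organised under the laws of Kelbourne — that alternative is enough. And the carve-out is inapplicable — the defendants reside as follows — Rowan Brightmoor in Vardale, Quill Mercantile in Morstead, Halloran Industries in Vardale — not all in Kelbourne. Condition met.
  (b) The claim is an employment claim, not a tort claim. Satisfied.
  (c) Every defendant has filed written consent — that alternative is enough. Condition met.
  (d) Dagny Marchetti resides in Kelbourne, which satisfies one of the alternatives. The exception is not triggered, since no defendant resides in Kelbourne (they reside in Vardale, Morstead, Vardale). Met.
  (e) The plaintiff resides in Kelbourne. Satisfied.
  → Jurisdiction lies.
The Casley Court of Common Pleas:
  (a) Every defendant has filed written consent. Met.
  (b) The plaintiff resides in Kelbourne, not Morstead. Not met.
  (c) The amount in controversy is 155,500 dollars, which meets the USD 20,000 floor, so this disjunct is met. Satisfied.
  (d) Rowan Brightmoor resides in Vardale, so one alternative holds. Satisfied.
  (e) The contract was executed in Casley, which satisfies one of the alternatives. The exception is not triggered, since no defendant resides in Casley (they reside in Vardale, Morstead, Vardale). Satisfied.
  → At least one condition fails; no jurisdiction.
Courts with jurisdiction: the Superior Court of Vardale, the Circuit Court of Kelbourne — 2 in total.

2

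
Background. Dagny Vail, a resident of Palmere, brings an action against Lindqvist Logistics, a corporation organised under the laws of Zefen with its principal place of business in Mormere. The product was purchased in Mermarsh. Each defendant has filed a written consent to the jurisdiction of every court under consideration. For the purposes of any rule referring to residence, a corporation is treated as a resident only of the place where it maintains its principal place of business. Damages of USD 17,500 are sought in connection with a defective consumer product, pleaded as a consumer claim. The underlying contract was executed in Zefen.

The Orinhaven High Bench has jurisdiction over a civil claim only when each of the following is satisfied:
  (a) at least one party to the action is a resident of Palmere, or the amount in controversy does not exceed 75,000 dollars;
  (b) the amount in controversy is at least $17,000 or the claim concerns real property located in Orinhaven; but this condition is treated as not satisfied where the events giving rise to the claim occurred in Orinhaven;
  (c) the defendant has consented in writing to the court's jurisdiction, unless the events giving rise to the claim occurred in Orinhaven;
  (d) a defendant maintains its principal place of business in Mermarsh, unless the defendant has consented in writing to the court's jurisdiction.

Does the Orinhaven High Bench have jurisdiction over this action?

Yes

The Orinhaven High Bench:
  (a) Dagny Vail resides in Palmere — that alternative is enough. Condition met.
  (b) The amount in controversy is $17,500, which meets the USD 17,000 floor — that alternative is enough. The exception is not triggered, since the operative events occurred in Mermarsh, not Orinhaven. Condition met.
  (c) Every defendant has filed written consent. Met.
  (d) The corporate defendant(s) have their principal place of business in Mormere, not Mermarsh. But every defendant has filed written consent, and the 'unless' clause therefore excuses the requirement. Met.
  → Jurisdiction lies.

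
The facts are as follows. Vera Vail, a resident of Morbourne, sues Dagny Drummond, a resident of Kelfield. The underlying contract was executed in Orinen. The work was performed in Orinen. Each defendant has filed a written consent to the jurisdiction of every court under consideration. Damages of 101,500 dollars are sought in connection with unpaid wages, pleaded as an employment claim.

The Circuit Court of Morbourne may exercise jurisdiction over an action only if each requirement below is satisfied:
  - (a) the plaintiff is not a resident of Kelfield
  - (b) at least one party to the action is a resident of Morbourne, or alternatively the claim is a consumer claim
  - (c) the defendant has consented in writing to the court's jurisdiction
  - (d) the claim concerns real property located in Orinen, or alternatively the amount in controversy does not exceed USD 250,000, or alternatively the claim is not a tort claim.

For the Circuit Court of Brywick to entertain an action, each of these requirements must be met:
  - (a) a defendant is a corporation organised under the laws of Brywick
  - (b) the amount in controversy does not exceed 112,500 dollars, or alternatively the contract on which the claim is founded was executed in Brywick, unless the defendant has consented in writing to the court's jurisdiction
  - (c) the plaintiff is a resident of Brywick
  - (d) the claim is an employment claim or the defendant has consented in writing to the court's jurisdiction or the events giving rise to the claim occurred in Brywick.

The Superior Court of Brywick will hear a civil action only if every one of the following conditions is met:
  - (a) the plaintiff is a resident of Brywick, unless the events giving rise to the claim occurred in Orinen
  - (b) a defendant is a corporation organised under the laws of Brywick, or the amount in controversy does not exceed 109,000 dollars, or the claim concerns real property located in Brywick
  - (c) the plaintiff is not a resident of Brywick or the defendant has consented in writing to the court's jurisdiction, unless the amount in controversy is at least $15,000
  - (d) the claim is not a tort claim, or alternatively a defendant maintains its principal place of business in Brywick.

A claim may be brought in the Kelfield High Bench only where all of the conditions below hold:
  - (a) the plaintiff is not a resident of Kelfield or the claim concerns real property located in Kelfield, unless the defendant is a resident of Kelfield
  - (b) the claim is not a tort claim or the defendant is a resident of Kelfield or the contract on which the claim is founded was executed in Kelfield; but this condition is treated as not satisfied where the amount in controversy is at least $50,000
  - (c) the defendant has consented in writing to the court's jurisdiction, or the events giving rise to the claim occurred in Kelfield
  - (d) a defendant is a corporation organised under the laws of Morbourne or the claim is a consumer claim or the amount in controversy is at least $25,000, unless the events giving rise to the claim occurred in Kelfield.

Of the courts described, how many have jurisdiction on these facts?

The Circuit Court of Morbourne:
  (a) The plaintiff resides in Morbourne, which is not Kelfield. Condition met.
  (b) Vera Vail resides in Morbourne, which satisfies one of the alternatives. Met.
  (c) Every defendant has filed written consent. Condition met.
  (d) The amount in controversy is 101,500 dollars, within the 250,000 dollars ceiling, so this disjunct is met. Met.
  → All conditions met; jurisdiction exists.
The Circuit Court of Brywick:
  (a) No defendant is a corporation. Not met.
  (b) The amount in controversy is USD 101,500, within the $112,500 ceiling, so one alternative holds. Satisfied.
  (c) The plaintiff resides in Morbourne, not Brywick. Not satisfied.
  (d) The claim is an employment claim — that alternative is enough. Met.
  → No jurisdiction.
The Superior Court of Brywick:
  (a) The plaintiff resides in Morbourne, not Brywick. However, the operative events occurred in Orinen, so the 'unless' proviso supplies this condition. Condition met.
  (b) The amount in controversy is 101,500 dollars, within the $109,000 ceiling, so this disjunct is met. Met.
  (c) The plaintiff resides in Morbourne, which is not Brywick, so one alternative holds. Met.
  (d) The claim is an employment claim, not a tort claim, so one alternative holds. Condition met.
  → The court has jurisdiction.
The Kelfield High Bench:
  (a) The plaintiff resides in Morbourne, which is not Kelfield — that alternative is enough. Satisfied.
  (b) The claim is an employment claim, not a tort claim, which satisfies one of the alternatives. However, the amount in controversy is 101,500 dollars, which meets the 50,000 dollars floor, which falls within the stated exception and so defeats the condition. Not met.
  (c) Every defendant has filed written consent, which satisfies one of the alternatives. Satisfied.
  (d) The amount in controversy is 101,500 dollars, which meets the USD 25,000 floor, so this disjunct is met. Satisfied.
  → At least one condition fails; no jurisdiction.
Courts with jurisdiction: the Circuit Court of Morbourne, the Superior Court of Brywick — 2 in total.

2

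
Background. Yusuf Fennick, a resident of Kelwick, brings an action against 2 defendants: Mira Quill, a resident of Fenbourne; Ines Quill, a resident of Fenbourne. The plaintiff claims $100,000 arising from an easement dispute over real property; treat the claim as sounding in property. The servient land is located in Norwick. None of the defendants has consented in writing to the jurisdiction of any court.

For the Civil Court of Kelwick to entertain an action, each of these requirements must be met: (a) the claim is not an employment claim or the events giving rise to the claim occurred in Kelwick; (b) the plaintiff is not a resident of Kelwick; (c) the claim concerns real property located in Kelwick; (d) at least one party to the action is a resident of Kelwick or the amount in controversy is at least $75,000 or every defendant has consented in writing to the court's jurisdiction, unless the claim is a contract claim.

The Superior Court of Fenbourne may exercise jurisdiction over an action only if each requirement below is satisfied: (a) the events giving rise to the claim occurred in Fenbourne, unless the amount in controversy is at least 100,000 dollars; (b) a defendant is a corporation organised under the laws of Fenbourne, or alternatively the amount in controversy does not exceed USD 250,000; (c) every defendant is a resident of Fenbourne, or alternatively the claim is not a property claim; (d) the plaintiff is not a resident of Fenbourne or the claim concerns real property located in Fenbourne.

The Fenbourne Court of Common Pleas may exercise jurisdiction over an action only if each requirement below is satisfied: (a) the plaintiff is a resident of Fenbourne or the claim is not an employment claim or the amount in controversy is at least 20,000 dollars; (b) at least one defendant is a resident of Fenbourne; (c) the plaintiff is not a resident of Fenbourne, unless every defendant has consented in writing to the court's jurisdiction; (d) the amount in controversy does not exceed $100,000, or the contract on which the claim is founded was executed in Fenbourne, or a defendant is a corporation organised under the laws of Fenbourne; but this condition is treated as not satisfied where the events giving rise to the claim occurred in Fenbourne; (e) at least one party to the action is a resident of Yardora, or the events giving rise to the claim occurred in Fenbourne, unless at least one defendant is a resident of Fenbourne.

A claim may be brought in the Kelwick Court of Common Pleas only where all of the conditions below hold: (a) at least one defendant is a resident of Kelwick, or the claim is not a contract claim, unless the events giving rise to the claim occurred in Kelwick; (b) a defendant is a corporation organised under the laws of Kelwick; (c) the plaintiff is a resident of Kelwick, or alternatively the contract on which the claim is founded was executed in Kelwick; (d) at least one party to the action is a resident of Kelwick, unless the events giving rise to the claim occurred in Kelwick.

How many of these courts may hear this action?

2

The Civil Court of Kelwick:
  (a) The claim is a property claim, not an employment claim, so one alternative holds. Satisfied.
  (b) The plaintiff resides in Kelwick. Condition not met.
  (c) The property lies in Norwick, not Kelwick. Not met.
  (d) Yusuf Fennick resides in Kelwick, so this disjunct is met. Met.
  → Not every requirement is met — no jurisdiction.
The Superior Court of Fenbourne:
  (a) The operative events occurred in Norwick, not Fenbourne. However, the amount in controversy is 100,000 dollars, which meets the USD 100,000 floor, so the 'unless' proviso supplies this condition. Satisfied.
  (b) The amount in controversy is USD 100,000, within the 250,000 dollars ceiling, which satisfies one of the alternatives. Met.
  (c) The defendants reside as follows — Mira Quill in Fenbourne, Ines Quill in Fenbourne — all in Fenbourne — that alternative is enough. Met.
  (d) The plaintiff resides in Kelwick, which is not Fenbourne, which satisfies one of the alternatives. Condition met.
  → The court has jurisdiction.
The Fenbourne Court of Common Pleas:
  (a) The claim is a property claim, not an employment claim — that alternative is enough. Satisfied.
  (b) Mira Quill resides in Fenbourne. Condition met.
  (c) The plaintiff resides in Kelwick, which is not Fenbourne. Condition met.
  (d) The amount in controversy is 100,000 dollars, within the USD 100,000 ceiling, so one alternative holds. The carve-out does not apply: the operative events occurred in Norwick, not Fenbourne. Met.
  (e) No party resides in Yardora; the operative events occurred in Norwick, not Fenbourne — no alternative holds. But Mira Quill resides in Fenbourne, and the 'unless' clause therefore excuses the requirement. Met.
  → Jurisdiction lies.
The Kelwick Court of Common Pleas:
  (a) The claim is a property claim, not a contract claim, so this disjunct is met. Met.
  (b) No defendant is a corporation. Not satisfied.
  (c) The plaintiff resides in Kelwick, which satisfies one of the alternatives. Met.
  (d) Yusuf Fennick resides in Kelwick. Condition met.
  → The court lacks jurisdiction.
Courts with jurisdiction: the Superior Court of Fenbourne, the Fenbourne Court of Common Pleas — 2 in total.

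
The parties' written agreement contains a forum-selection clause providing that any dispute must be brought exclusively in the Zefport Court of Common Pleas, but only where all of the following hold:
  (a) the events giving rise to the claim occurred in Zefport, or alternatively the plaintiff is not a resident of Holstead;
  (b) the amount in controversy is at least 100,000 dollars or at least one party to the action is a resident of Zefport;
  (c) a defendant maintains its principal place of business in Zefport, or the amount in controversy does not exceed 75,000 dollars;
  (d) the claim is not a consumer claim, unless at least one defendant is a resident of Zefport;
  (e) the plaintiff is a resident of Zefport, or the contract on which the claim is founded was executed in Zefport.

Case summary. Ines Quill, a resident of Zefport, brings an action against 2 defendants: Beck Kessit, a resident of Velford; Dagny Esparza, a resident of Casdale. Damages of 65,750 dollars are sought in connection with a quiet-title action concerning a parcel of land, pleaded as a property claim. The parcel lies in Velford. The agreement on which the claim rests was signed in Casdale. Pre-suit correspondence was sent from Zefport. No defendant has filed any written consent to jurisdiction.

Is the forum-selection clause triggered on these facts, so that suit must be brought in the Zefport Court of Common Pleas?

The Zefport Court of Common Pleas:
  (a) The plaintiff resides in Zefport, which is not Holstead, so this disjunct is met. Met.
  (b) Ines Quill resides in Zefport, so one alternative holds. Condition met.
  (c) The amount in controversy is $65,750, within the USD 75,000 ceiling, so this disjunct is met. Met.
  (d) The claim is a property claim, not a consumer claim. Satisfied.
  (e) The plaintiff resides in Zefport, so this disjunct is met. Met.
  → The clause applies.

Yes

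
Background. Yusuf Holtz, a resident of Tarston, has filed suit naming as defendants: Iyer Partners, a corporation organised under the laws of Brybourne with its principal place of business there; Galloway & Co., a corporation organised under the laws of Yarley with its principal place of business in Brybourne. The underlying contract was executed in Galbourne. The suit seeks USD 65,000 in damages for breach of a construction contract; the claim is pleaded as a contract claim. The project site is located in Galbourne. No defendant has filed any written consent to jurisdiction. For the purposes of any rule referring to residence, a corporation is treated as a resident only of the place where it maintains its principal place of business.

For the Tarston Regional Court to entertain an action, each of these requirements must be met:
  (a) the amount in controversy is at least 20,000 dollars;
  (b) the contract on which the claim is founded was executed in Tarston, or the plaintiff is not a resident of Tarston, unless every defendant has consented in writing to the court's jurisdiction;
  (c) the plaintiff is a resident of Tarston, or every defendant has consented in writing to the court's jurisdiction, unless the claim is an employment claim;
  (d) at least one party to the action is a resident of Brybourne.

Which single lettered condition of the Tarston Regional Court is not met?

(b)

The Tarston Regional Court:
  (a) The amount in controversy is $65,000, which meets the 20,000 dollars floor. Satisfied.
  (b) The contract was executed in Galbourne, not Tarston; the plaintiff resides in Tarston — no alternative holds. Nor does the 'unless' clause help: no such written consent has been filed. Condition not met.
  (c) The plaintiff resides in Tarston, so one alternative holds. Condition met.
  (d) Iyer Partners resides in Brybourne. Met.
Only condition (b) fails.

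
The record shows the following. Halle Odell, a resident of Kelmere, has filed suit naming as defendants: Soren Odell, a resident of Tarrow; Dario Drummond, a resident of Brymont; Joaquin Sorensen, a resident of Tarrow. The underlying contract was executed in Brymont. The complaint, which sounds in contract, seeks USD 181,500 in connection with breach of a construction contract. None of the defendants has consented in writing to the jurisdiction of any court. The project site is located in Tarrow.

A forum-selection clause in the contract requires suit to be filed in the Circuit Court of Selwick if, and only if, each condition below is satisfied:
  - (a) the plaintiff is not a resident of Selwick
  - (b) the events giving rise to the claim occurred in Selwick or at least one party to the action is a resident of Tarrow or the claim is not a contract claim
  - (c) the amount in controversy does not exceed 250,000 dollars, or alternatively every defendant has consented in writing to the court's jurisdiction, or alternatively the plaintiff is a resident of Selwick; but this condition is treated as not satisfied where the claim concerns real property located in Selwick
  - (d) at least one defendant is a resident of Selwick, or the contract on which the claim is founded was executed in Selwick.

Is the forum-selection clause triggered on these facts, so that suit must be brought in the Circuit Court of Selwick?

The Circuit Court of Selwick:
  (a) The plaintiff resides in Kelmere, which is not Selwick. Met.
  (b) Soren Odell resides in Tarrow — that alternative is enough. Condition met.
  (c) The amount in controversy is 181,500 dollars, within the USD 250,000 ceiling, so one alternative holds. And the carve-out is inapplicable — the claim does not concern real property. Condition met.
  (d) No defendant resides in Selwick (they reside in Tarrow, Brymont, Tarrow); the contract was executed in Brymont, not Selwick — none of the alternatives is met. Not satisfied.
  → Forum clause is not triggered.

No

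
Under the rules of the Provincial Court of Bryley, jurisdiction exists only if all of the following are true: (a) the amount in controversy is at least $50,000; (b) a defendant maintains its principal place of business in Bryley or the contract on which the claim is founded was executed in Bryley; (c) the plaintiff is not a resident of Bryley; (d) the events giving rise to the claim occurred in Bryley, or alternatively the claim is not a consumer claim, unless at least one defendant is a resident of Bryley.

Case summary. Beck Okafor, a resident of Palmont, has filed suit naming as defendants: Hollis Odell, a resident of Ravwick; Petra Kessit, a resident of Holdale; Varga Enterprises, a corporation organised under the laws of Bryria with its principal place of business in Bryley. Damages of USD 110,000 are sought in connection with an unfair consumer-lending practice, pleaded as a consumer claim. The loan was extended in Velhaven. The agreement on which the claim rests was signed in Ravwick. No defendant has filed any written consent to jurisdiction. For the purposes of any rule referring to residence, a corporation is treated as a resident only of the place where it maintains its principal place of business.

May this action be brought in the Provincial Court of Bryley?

Yes

The Provincial Court of Bryley:
  (a) The amount in controversy is USD 110,000, which meets the $50,000 floor. Satisfied.
  (b) Varga Enterprises has its principal place of business in Bryley, which satisfies one of the alternatives. Satisfied.
  (c) The plaintiff resides in Palmont, which is not Bryley. Satisfied.
  (d) The operative events occurred in Velhaven, not Bryley; the claim is a consumer claim — no alternative holds. However, Varga Enterprises resides in Bryley, so the 'unless' proviso supplies this condition. Satisfied.
  → The court has jurisdiction.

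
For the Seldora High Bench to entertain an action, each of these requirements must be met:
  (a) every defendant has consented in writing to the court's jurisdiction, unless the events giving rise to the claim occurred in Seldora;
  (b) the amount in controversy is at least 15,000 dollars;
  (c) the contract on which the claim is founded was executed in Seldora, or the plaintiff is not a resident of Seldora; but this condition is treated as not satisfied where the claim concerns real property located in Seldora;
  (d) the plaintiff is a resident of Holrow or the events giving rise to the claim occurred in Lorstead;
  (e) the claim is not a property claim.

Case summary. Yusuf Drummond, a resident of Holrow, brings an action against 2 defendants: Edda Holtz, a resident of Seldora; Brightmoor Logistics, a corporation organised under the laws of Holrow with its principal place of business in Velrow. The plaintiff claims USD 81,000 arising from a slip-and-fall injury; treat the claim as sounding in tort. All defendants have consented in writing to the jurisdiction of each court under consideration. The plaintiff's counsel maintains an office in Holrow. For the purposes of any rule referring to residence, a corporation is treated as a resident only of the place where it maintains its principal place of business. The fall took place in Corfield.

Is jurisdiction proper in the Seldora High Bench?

The Seldora High Bench:
  (a) Every defendant has filed written consent. Satisfied.
  (b) The amount in controversy is 81,000 dollars, which meets the $15,000 floor. Condition met.
  (c) The plaintiff resides in Holrow, which is not Seldora, which satisfies one of the alternatives. And the carve-out is inapplicable — the claim does not concern real property. Satisfied.
  (d) The plaintiff resides in Holrow, so this disjunct is met. Satisfied.
  (e) The claim is a tort claim, not a property claim. Condition met.
  → All conditions met; jurisdiction exists.

Yes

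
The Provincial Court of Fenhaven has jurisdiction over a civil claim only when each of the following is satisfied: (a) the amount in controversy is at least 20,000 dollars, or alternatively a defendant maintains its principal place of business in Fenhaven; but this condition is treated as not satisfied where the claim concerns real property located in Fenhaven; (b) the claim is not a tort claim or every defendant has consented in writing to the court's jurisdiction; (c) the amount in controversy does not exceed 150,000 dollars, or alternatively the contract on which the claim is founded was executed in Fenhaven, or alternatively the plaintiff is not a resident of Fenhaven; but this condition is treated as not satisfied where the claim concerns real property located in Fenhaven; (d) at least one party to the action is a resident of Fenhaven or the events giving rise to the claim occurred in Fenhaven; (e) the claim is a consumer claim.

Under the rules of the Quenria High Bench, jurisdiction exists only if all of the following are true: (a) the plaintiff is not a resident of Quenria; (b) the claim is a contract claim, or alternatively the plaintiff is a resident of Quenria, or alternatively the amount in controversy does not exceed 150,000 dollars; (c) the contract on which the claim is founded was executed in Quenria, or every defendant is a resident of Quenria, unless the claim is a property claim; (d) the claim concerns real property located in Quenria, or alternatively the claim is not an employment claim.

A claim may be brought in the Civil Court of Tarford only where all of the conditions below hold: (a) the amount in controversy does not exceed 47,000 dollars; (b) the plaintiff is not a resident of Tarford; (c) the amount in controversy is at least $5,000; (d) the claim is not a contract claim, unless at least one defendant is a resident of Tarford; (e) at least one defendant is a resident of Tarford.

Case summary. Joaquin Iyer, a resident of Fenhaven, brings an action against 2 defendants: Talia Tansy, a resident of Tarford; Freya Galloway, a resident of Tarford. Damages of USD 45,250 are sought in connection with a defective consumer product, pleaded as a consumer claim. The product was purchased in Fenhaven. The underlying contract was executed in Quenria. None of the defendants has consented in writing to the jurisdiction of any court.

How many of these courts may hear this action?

3

The Provincial Court of Fenhaven:
  (a) The amount in controversy is 45,250 dollars, which meets the USD 20,000 floor — that alternative is enough. And the carve-out is inapplicable — the claim does not concern real property. Satisfied.
  (b) The claim is a consumer claim, not a tort claim, which satisfies one of the alternatives. Satisfied.
  (c) The amount in controversy is USD 45,250, within the USD 150,000 ceiling, so this disjunct is met. The exception is not triggered, since the claim does not concern real property. Satisfied.
  (d) Joaquin Iyer resides in Fenhaven — that alternative is enough. Condition met.
  (e) The claim is a consumer claim. Satisfied.
  → Every requirement is satisfied — jurisdiction.
The Quenria High Bench:
  (a) The plaintiff resides in Fenhaven, which is not Quenria. Met.
  (b) The amount in controversy is USD 45,250, within the 150,000 dollars ceiling — that alternative is enough. Met.
  (c) The contract was executed in Quenria, which satisfies one of the alternatives. Condition met.
  (d) The claim is a consumer claim, not an employment claim, which satisfies one of the alternatives. Satisfied.
  → All conditions met; jurisdiction exists.
The Civil Court of Tarford:
  (a) The amount in controversy is $45,250, within the $47,000 ceiling. Condition met.
  (b) The plaintiff resides in Fenhaven, which is not Tarford. Condition met.
  (c) The amount in controversy is 45,250 dollars, which meets the $5,000 floor. Satisfied.
  (d) The claim is a consumer claim, not a contract claim. Condition met.
  (e) Talia Tansy resides in Tarford. Condition met.
  → Every requirement is satisfied — jurisdiction.
Courts with jurisdiction: the Provincial Court of Fenhaven, the Quenria High Bench, the Civil Court of Tarford — 3 in total.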